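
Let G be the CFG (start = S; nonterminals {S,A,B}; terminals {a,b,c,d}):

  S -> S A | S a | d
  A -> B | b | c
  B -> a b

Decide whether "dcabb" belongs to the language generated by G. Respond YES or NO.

Convert to CNF:
  S -> S A | S T0 | d
  A -> T0 T1 | b | c
  B -> T0 T1
  T0 -> a
  T1 -> b

Fill CYK table bottom-up:
  cell(0,0) d: {S}
  cell(1,1) c: {A}
  cell(2,2) a: {T0}  orig:{}
  cell(3,3) b: {A,T1}  orig:{A}
  cell(4,4) b: {A,T1}  orig:{A}
  cell(0,1) dc: {S}
  cell(1,2) ca: ∅
  cell(2,3) ab: {A,B}
  cell(3,4) bb: ∅
  cell(0,2) dca: {S}
  cell(1,3) cab: ∅
  cell(2,4) abb: ∅
  cell(0,3) dcab: {S}
  cell(1,4) cabb: ∅
  cell(0,4) dcabb: {S}

S ∈ T[0,4] ⇒ YES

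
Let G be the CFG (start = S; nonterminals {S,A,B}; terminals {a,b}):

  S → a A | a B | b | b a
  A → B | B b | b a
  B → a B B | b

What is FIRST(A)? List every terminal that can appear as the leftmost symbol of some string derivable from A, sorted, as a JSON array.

FIRST iteration:
round 1:
  A via A→b a: +{b}
  B via B→a B B: +{a}
  B via B→b: +{b}
  S via S→a A: +{a}
  S via S→b: +{b}
  S: {a,b}  A: {b}  B: {a,b}
round 2:
  A via A→B: +{a}
  S: {a,b}  A: {a,b}  B: {a,b}
round 3: (no change)
  S: {a,b}  A: {a,b}  B: {a,b}

FIRST(A) = ["a", "b"]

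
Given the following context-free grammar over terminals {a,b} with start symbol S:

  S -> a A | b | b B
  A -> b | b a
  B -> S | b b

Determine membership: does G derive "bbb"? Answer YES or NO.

CNF form of G:
  S -> T0 B | T1 A | b
  A -> T0 T1 | b
  B -> T0 B | T0 T0 | T1 A | b
  T0 -> b
  T1 -> a

Fill CYK table bottom-up:
  cell(0,0) b: {A,B,S,T0}  orig:{A,B,S}
  cell(1,1) b: {A,B,S,T0}  orig:{A,B,S}
  cell(2,2) b: {A,B,S,T0}  orig:{A,B,S}
  cell(0,1) bb: {B,S}
  cell(1,2) bb: {B,S}
  cell(0,2) bbb: {B,S}

S ∈ T[0,2] ⇒ YES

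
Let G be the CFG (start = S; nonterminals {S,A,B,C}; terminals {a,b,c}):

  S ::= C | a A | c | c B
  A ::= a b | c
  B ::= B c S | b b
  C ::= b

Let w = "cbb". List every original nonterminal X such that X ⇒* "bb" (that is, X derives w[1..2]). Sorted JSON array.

Convert to CNF:
  S -> T0 A | T2 B | b | c
  A -> T0 T1 | c
  B -> B X3 | T1 T1
  C -> b
  T0 -> a
  T1 -> b
  T2 -> c
  X3 -> T2 S

CYK table (by increasing span) — only the sub-triangle for w[1..2]:
  [1..1]={C,S,T1}  "b"  orig:{C,S}
  [2..2]={C,S,T1}  "b"  orig:{C,S}
  [1..2]={B}  "bb"

Original NTs in T[1,2] deriving "bb": ["B"]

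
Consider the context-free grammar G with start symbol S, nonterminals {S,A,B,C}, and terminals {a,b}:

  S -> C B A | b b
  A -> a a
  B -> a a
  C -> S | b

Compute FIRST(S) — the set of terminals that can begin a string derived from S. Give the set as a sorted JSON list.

FIRST sets, iterate to fixpoint:
[1]
  A via A→a a: +{a}
  B via B→a a: +{a}
  C via C→b: +{b}
  S via S→C B A: +{b}
  FIRST(S)={b}  FIRST(A)={a}  FIRST(B)={a}  FIRST(C)={b}
[2] (stable)
  FIRST(S)={b}  FIRST(A)={a}  FIRST(B)={a}  FIRST(C)={b}

FIRST(S) = ["b"]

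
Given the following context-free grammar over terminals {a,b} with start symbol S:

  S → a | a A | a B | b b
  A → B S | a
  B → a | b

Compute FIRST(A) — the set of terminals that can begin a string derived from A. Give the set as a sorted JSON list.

FIRST sets, iterate to fixpoint:
[1]
  A via A→a: +{a}
  B via B→a: +{a}
  B via B→b: +{b}
  S via S→a: +{a}
  S via S→b b: +{b}
  FIRST(S)={a,b}  FIRST(A)={a}  FIRST(B)={a,b}
[2]
  A via A→B S: +{b}
  FIRST(S)={a,b}  FIRST(A)={a,b}  FIRST(B)={a,b}
[3] — fixpoint
  FIRST(S)={a,b}  FIRST(A)={a,b}  FIRST(B)={a,b}

FIRST(A) = ["a", "b"]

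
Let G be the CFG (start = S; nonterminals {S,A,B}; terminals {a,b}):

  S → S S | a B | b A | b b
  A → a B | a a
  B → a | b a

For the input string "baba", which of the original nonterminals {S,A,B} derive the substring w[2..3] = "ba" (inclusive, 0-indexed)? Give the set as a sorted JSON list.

CNF form of G:
  S -> S S | T0 B | T1 A | T1 T1
  A -> T0 B | T0 T0
  B -> T1 T0 | a
  T0 -> a
  T1 -> b

Fill CYK table bottom-up, restricted to cells inside w[2..3]:
  [2..2]={T1}  "b"  orig:{}
  [3..3]={B,T0}  "a"  orig:{B}
  [2..3]={B}  "ba"

Original NTs in T[2,3] deriving "ba": ["B"]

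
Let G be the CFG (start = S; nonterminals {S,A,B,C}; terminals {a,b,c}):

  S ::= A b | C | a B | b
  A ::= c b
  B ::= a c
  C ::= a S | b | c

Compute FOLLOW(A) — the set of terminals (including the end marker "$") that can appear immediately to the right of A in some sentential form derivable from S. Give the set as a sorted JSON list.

Compute FIRST by fixpoint:
[1]
  A via A→c b: +{c}
  B via B→a c: +{a}
  C via C→a S: +{a}
  C via C→b: +{b}
  C via C→c: +{c}
  S via S→A b: +{c}
  S via S→C: +{a,b}
  FIRST[S]={a,b,c}  FIRST[A]={c}  FIRST[B]={a}  FIRST[C]={a,b,c}
[2] — fixpoint
  FIRST[S]={a,b,c}  FIRST[A]={c}  FIRST[B]={a}  FIRST[C]={a,b,c}

Compute FOLLOW by fixpoint:
initialize: $ ∈ FOLLOW(S)
[1]
  S→A b: FOLLOW(A) ⊇ FIRST(b) = {b}; new: +{b}
  S→C: FOLLOW(C) ⊇ FOLLOW(S) ⊇ {$}; new: +{$}
  S→a B: FOLLOW(B) ⊇ FOLLOW(S) ⊇ {$}; new: +{$}
  S: {$}  A: {b}  B: {$}  C: {$}
[2] — fixpoint
  S: {$}  A: {b}  B: {$}  C: {$}

FOLLOW(A) = ["b"]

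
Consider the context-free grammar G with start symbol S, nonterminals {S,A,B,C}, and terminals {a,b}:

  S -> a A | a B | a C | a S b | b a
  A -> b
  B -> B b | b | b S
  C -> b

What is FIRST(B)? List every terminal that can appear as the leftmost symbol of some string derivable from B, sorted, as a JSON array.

Compute FIRST by fixpoint:
round 1:
  A via A→b: +{b}
  B via B→b: +{b}
  C via C→b: +{b}
  S via S→a A: +{a}
  S via S→b a: +{b}
  FIRST(S)={a,b}  FIRST(A)={b}  FIRST(B)={b}  FIRST(C)={b}
round 2: (stable)
  FIRST(S)={a,b}  FIRST(A)={b}  FIRST(B)={b}  FIRST(C)={b}

FIRST(B) = ["b"]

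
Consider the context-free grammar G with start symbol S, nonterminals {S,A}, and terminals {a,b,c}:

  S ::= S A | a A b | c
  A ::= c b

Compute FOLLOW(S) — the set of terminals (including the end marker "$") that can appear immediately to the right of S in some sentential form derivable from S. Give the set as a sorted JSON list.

FIRST sets, iterate to fixpoint:
round 1:
  A via A→c b: +{c}
  S via S→a A b: +{a}
  S via S→c: +{c}
  FIRST(S)={a,c}  FIRST(A)={c}
round 2: (no change)
  FIRST(S)={a,c}  FIRST(A)={c}

Compute FOLLOW by fixpoint:
seed FOLLOW(S) with $
round 1:
  S→S A: FOLLOW(S) ⊇ FIRST(A) = {c}; new: +{c}
  S→S A: FOLLOW(A) ⊇ FOLLOW(S) ⊇ {$,c}; new: +{$,c}
  S→a A b: FOLLOW(A) ⊇ FIRST(b) = {b}; new: +{b}
  FOLLOW(S)={$,c}  FOLLOW(A)={$,b,c}
round 2: — fixpoint
  FOLLOW(S)={$,c}  FOLLOW(A)={$,b,c}

FOLLOW(S) = ["$", "c"]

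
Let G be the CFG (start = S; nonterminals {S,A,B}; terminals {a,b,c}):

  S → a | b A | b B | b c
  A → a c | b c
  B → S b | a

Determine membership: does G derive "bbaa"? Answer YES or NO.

CNF form of G:
  S -> T2 A | T2 B | T2 T1 | a
  A -> T0 T1 | T2 T1
  B -> S T2 | a
  T0 -> a
  T1 -> c
  T2 -> b

CYK fill:
  T[0,0] 'b' = {T2}  orig:{}
  T[1,1] 'b' = {T2}  orig:{}
  T[2,2] 'a' = {B,S,T0}  orig:{B,S}
  T[3,3] 'a' = {B,S,T0}  orig:{B,S}
  T[0,1] 'bb' = ∅
  T[1,2] 'ba' = {S}
  T[2,3] 'aa' = ∅
  T[0,2] 'bba' = ∅
  T[1,3] 'baa' = ∅
  T[0,3] 'bbaa' = ∅

S ∉ T[0,3] ⇒ NO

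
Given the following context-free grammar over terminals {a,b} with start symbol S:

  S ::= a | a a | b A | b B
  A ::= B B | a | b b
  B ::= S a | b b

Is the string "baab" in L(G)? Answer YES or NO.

CNF form of G:
  S -> T0 A | T0 B | T1 T1 | a
  A -> B B | T0 T0 | a
  B -> S T1 | T0 T0
  T0 -> b
  T1 -> a

CYK table (by increasing span):
  T[0,0] 'b' = {T0}  orig:{}
  T[1,1] 'a' = {A,S,T1}  orig:{A,S}
  T[2,2] 'a' = {A,S,T1}  orig:{A,S}
  T[3,3] 'b' = {T0}  orig:{}
  T[0,1] 'ba' = {S}
  T[1,2] 'aa' = {B,S}
  T[2,3] 'ab' = ∅
  T[0,2] 'baa' = {B,S}
  T[1,3] 'aab' = ∅
  T[0,3] 'baab' = ∅

S ∉ T[0,3] ⇒ NO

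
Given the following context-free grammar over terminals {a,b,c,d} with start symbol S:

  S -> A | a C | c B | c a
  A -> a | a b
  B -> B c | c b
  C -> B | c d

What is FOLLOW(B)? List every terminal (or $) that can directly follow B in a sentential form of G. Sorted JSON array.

FIRST iteration:
pass 1:
  A via A→a: +{a}
  B via B→c b: +{c}
  C via C→B: +{c}
  S via S→A: +{a}
  S via S→c B: +{c}
  FIRST(S)={a,c}  FIRST(A)={a}  FIRST(B)={c}  FIRST(C)={c}
pass 2: (stable)
  FIRST(S)={a,c}  FIRST(A)={a}  FIRST(B)={c}  FIRST(C)={c}

Compute FOLLOW by fixpoint:
initialize: $ ∈ FOLLOW(S)
round 1:
  B→B c: FOLLOW(B) ⊇ FIRST(c) = {c}; new: +{c}
  S→A: FOLLOW(A) ⊇ FOLLOW(S) ⊇ {$}; new: +{$}
  S→a C: FOLLOW(C) ⊇ FOLLOW(S) ⊇ {$}; new: +{$}
  S→c B: FOLLOW(B) ⊇ FOLLOW(S) ⊇ {$}; new: +{$}
  S: {$}  A: {$}  B: {$,c}  C: {$}
round 2: (no change)
  S: {$}  A: {$}  B: {$,c}  C: {$}

FOLLOW(B) = ["$", "c"]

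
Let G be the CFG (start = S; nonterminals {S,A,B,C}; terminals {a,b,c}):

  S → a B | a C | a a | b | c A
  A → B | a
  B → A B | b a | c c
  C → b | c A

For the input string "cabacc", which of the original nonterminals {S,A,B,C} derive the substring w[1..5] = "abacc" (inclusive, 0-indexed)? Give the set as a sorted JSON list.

Convert to CNF:
  S -> T1 B | T1 C | T1 T1 | T2 A | b
  A -> A B | T0 T1 | T2 T2 | a
  B -> A B | T0 T1 | T2 T2
  C -> T2 A | b
  T0 -> b
  T1 -> a
  T2 -> c

CYK table (by increasing span) — only the sub-triangle for w[1..5]:
  T[1,1] 'a' = {A,T1}  orig:{A}
  T[2,2] 'b' = {C,S,T0}  orig:{C,S}
  T[3,3] 'a' = {A,T1}  orig:{A}
  T[4,4] 'c' = {T2}  orig:{}
  T[5,5] 'c' = {T2}  orig:{}
  T[1,2] 'ab' = {S}
  T[2,3] 'ba' = {A,B}
  T[3,4] 'ac' = ∅
  T[4,5] 'cc' = {A,B}
  T[1,3] 'aba' = {A,B,S}
  T[2,4] 'bac' = ∅
  T[3,5] 'acc' = {A,B,S}
  T[1,4] 'abac' = ∅
  T[2,5] 'bacc' = {A,B}
  T[1,5] 'abacc' = {A,B,S}

Original NTs in T[1,5] deriving "abacc": ["A", "B", "S"]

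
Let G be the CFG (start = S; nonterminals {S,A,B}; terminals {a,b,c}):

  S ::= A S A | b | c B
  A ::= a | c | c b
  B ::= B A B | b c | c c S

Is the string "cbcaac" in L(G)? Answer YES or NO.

Convert to CNF:
  S -> A X4 | T0 B | b
  A -> T0 T1 | a | c
  B -> B X2 | T0 X3 | T1 T0
  T0 -> c
  T1 -> b
  X2 -> A B
  X3 -> T0 S
  X4 -> S A

CYK table (by increasing span):
  [0..0]={A,T0}  "c"  orig:{A}
  [1..1]={S,T1}  "b"  orig:{S}
  [2..2]={A,T0}  "c"  orig:{A}
  [3..3]={A}  "a"
  [4..4]={A}  "a"
  [5..5]={A,T0}  "c"  orig:{A}
  [0..1]={A,X3}  "cb"  orig:{A}
  [1..2]={B,X4}  "bc"  orig:{B}
  [2..3]=∅  "ca"
  [3..4]=∅  "aa"
  [4..5]=∅  "ac"
  [0..2]={S,X2}  "cbc"  orig:{S}
  [1..3]=∅  "bca"
  [2..4]=∅  "caa"
  [3..5]=∅  "aac"
  [0..3]={X4}  "cbca"  orig:{}
  [1..4]=∅  "bcaa"
  [2..5]=∅  "caac"
  [0..4]=∅  "cbcaa"
  [1..5]=∅  "bcaac"
  [0..5]=∅  "cbcaac"

S ∉ T[0,5] ⇒ NO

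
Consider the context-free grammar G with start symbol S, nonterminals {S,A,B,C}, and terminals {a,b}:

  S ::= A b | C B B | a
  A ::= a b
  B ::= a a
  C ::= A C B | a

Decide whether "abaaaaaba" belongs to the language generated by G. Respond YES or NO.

CNF form of G:
  S -> A T1 | C X3 | a
  A -> T0 T1
  B -> T0 T0
  C -> A X2 | a
  T0 -> a
  T1 -> b
  X2 -> C B
  X3 -> B B

CYK fill:
  cell(0,0) a: {C,S,T0}  orig:{C,S}
  cell(1,1) b: {T1}  orig:{}
  cell(2,2) a: {C,S,T0}  orig:{C,S}
  cell(3,3) a: {C,S,T0}  orig:{C,S}
  cell(4,4) a: {C,S,T0}  orig:{C,S}
  cell(5,5) a: {C,S,T0}  orig:{C,S}
  cell(6,6) a: {C,S,T0}  orig:{C,S}
  cell(7,7) b: {T1}  orig:{}
  cell(8,8) a: {C,S,T0}  orig:{C,S}
  cell(0,1) ab: {A}
  cell(1,2) ba: ∅
  cell(2,3) aa: {B}
  cell(3,4) aa: {B}
  cell(4,5) aa: {B}
  cell(5,6) aa: {B}
  cell(6,7) ab: {A}
  cell(7,8) ba: ∅
  cell(0,2) aba: ∅
  cell(1,3) baa: ∅
  cell(2,4) aaa: {X2}  orig:{}
  cell(3,5) aaa: {X2}  orig:{}
  cell(4,6) aaa: {X2}  orig:{}
  cell(5,7) aab: ∅
  cell(6,8) aba: ∅
  cell(0,3) abaa: ∅
  cell(1,4) baaa: ∅
  cell(2,5) aaaa: {X3}  orig:{}
  cell(3,6) aaaa: {X3}  orig:{}
  cell(4,7) aaab: ∅
  cell(5,8) aaba: ∅
  cell(0,4) abaaa: {C}
  cell(1,5) baaaa: ∅
  cell(2,6) aaaaa: {S}
  cell(3,7) aaaab: ∅
  cell(4,8) aaaba: ∅
  cell(0,5) abaaaa: ∅
  cell(1,6) baaaaa: ∅
  cell(2,7) aaaaab: ∅
  cell(3,8) aaaaba: ∅
  cell(0,6) abaaaaa: {X2}  orig:{}
  cell(1,7) baaaaab: ∅
  cell(2,8) aaaaaba: ∅
  cell(0,7) abaaaaab: ∅
  cell(1,8) baaaaaba: ∅
  cell(0,8) abaaaaaba: ∅

S ∉ T[0,8] ⇒ NO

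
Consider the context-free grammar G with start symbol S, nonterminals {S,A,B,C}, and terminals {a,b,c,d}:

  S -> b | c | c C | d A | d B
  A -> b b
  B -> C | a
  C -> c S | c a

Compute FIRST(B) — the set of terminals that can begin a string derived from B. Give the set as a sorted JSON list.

FIRST sets, iterate to fixpoint:
round 1:
  A via A→b b: +{b}
  B via B→a: +{a}
  C via C→c S: +{c}
  S via S→b: +{b}
  S via S→c: +{c}
  S via S→d A: +{d}
  FIRST[S]={b,c,d}  FIRST[A]={b}  FIRST[B]={a}  FIRST[C]={c}
round 2:
  B via B→C: +{c}
  FIRST[S]={b,c,d}  FIRST[A]={b}  FIRST[B]={a,c}  FIRST[C]={c}
round 3: (stable)
  FIRST[S]={b,c,d}  FIRST[A]={b}  FIRST[B]={a,c}  FIRST[C]={c}

FIRST(B) = ["a", "c"]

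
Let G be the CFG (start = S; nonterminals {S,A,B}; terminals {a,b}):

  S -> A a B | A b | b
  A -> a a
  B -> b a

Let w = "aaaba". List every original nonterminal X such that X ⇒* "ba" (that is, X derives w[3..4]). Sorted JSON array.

Convert to CNF:
  S -> A T1 | A X2 | b
  A -> T0 T0
  B -> T1 T0
  T0 -> a
  T1 -> b
  X2 -> T0 B

CYK table (by increasing span) (cells [i..j] with 3 ≤ i ≤ j ≤ 4 only):
  cell(3,3) b: {S,T1}  orig:{S}
  cell(4,4) a: {T0}  orig:{}
  cell(3,4) ba: {B}

Original NTs in T[3,4] deriving "ba": ["B"]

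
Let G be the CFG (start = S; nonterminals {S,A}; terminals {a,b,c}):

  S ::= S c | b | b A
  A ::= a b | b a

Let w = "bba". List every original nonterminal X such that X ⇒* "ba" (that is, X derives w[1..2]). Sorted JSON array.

CNF form of G:
  S -> S T2 | T1 A | b
  A -> T0 T1 | T1 T0
  T0 -> a
  T1 -> b
  T2 -> c

CYK table (by increasing span), restricted to cells inside w[1..2]:
  [1..1]={S,T1}  "b"  orig:{S}
  [2..2]={T0}  "a"  orig:{}
  [1..2]={A}  "ba"

Original NTs in T[1,2] deriving "ba": ["A"]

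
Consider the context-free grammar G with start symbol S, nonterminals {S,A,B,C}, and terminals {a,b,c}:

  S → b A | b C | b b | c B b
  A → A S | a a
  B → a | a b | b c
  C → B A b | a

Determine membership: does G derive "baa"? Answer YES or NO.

Convert to CNF:
  S -> T1 A | T1 C | T1 T1 | T2 X4
  A -> A S | T0 T0
  B -> T0 T1 | T1 T2 | a
  C -> B X3 | a
  T0 -> a
  T1 -> b
  T2 -> c
  X3 -> A T1
  X4 -> B T1

CYK table (by increasing span):
  T[0,0] 'b' = {T1}  orig:{}
  T[1,1] 'a' = {B,C,T0}  orig:{B,C}
  T[2,2] 'a' = {B,C,T0}  orig:{B,C}
  T[0,1] 'ba' = {S}
  T[1,2] 'aa' = {A}
  T[0,2] 'baa' = {S}

S ∈ T[0,2] ⇒ YES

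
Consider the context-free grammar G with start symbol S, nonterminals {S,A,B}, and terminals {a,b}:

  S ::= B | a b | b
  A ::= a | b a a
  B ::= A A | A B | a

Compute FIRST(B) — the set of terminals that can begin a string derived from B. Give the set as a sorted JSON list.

FIRST sets, iterate to fixpoint:
pass 1:
  A via A→a: +{a}
  A via A→b a a: +{b}
  B via B→A A: +{a,b}
  S via S→B: +{a,b}
  FIRST(S)={a,b}  FIRST(A)={a,b}  FIRST(B)={a,b}
pass 2: (stable)
  FIRST(S)={a,b}  FIRST(A)={a,b}  FIRST(B)={a,b}

FIRST(B) = ["a", "b"]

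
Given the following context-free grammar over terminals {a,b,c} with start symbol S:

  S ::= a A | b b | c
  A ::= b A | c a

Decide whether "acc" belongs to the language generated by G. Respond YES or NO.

Convert to CNF:
  S -> T0 T0 | T2 A | c
  A -> T0 A | T1 T2
  T0 -> b
  T1 -> c
  T2 -> a

CYK table (by increasing span):
  [0..0]={T2}  "a"  orig:{}
  [1..1]={S,T1}  "c"  orig:{S}
  [2..2]={S,T1}  "c"  orig:{S}
  [0..1]=∅  "ac"
  [1..2]=∅  "cc"
  [0..2]=∅  "acc"

S ∉ T[0,2] ⇒ NO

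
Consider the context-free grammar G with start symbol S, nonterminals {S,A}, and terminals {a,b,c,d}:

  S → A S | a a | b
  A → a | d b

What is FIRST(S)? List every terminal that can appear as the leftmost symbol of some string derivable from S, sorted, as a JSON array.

FIRST iteration:
round 1:
  A via A→a: +{a}
  A via A→d b: +{d}
  S via S→A S: +{a,d}
  S via S→b: +{b}
  FIRST(S)={a,b,d}  FIRST(A)={a,d}
round 2: — fixpoint
  FIRST(S)={a,b,d}  FIRST(A)={a,d}

FIRST(S) = ["a", "b", "d"]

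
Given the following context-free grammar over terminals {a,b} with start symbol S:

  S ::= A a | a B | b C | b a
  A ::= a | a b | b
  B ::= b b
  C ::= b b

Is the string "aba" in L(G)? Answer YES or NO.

CNF form of G:
  S -> A T0 | T0 B | T1 C | T1 T0
  A -> T0 T1 | a | b
  B -> T1 T1
  C -> T1 T1
  T0 -> a
  T1 -> b

Fill CYK table bottom-up:
  [0..0]={A,T0}  "a"  orig:{A}
  [1..1]={A,T1}  "b"  orig:{A}
  [2..2]={A,T0}  "a"  orig:{A}
  [0..1]={A}  "ab"
  [1..2]={S}  "ba"
  [0..2]={S}  "aba"

S ∈ T[0,2] ⇒ YES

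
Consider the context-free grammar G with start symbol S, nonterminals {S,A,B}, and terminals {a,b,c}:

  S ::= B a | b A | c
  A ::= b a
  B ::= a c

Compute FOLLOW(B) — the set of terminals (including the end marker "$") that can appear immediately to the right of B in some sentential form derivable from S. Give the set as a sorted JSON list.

FIRST iteration:
pass 1:
  A via A→b a: +{b}
  B via B→a c: +{a}
  S via S→B a: +{a}
  S via S→b A: +{b}
  S via S→c: +{c}
  FIRST[S]={a,b,c}  FIRST[A]={b}  FIRST[B]={a}
pass 2: done
  FIRST[S]={a,b,c}  FIRST[A]={b}  FIRST[B]={a}

Compute FOLLOW by fixpoint:
initialize: $ ∈ FOLLOW(S)
iter 1:
  S→B a: FOLLOW(B) ⊇ FIRST(a) = {a}; new: +{a}
  S→b A: FOLLOW(A) ⊇ FOLLOW(S) ⊇ {$}; new: +{$}
  S: {$}  A: {$}  B: {a}
iter 2: — fixpoint
  S: {$}  A: {$}  B: {a}

FOLLOW(B) = ["a"]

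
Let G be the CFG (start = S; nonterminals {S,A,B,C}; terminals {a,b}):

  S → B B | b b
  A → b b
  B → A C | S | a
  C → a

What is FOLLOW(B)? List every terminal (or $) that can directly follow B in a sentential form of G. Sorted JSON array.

FIRST sets, iterate to fixpoint:
iter 1:
  A via A→b b: +{b}
  B via B→A C: +{b}
  B via B→a: +{a}
  C via C→a: +{a}
  S via S→B B: +{a,b}
  S: {a,b}  A: {b}  B: {a,b}  C: {a}
iter 2: done
  S: {a,b}  A: {b}  B: {a,b}  C: {a}

FOLLOW sets:
initialize: $ ∈ FOLLOW(S)
pass 1:
  B→A C: FOLLOW(A) ⊇ FIRST(C) = {a}; new: +{a}
  S→B B: FOLLOW(B) ⊇ FIRST(B) = {a,b}; new: +{a,b}
  S→B B: FOLLOW(B) ⊇ FOLLOW(S) ⊇ {$}; new: +{$}
  FOLLOW(S)={$}  FOLLOW(A)={a}  FOLLOW(B)={$,a,b}  FOLLOW(C)={}
pass 2:
  B→A C: FOLLOW(C) ⊇ FOLLOW(B) ⊇ {$,a,b}; new: +{$,a,b}
  B→S: FOLLOW(S) ⊇ FOLLOW(B) ⊇ {$,a,b}; new: +{a,b}
  FOLLOW(S)={$,a,b}  FOLLOW(A)={a}  FOLLOW(B)={$,a,b}  FOLLOW(C)={$,a,b}
pass 3: — fixpoint
  FOLLOW(S)={$,a,b}  FOLLOW(A)={a}  FOLLOW(B)={$,a,b}  FOLLOW(C)={$,a,b}

FOLLOW(B) = ["$", "a", "b"]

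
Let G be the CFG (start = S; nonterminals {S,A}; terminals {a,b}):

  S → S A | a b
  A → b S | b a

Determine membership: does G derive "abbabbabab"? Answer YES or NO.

Convert to CNF:
  S -> S A | T1 T0
  A -> T0 S | T0 T1
  T0 -> b
  T1 -> a

Fill CYK table bottom-up:
  T[0,0] 'a' = {T1}  orig:{}
  T[1,1] 'b' = {T0}  orig:{}
  T[2,2] 'b' = {T0}  orig:{}
  T[3,3] 'a' = {T1}  orig:{}
  T[4,4] 'b' = {T0}  orig:{}
  T[5,5] 'b' = {T0}  orig:{}
  T[6,6] 'a' = {T1}  orig:{}
  T[7,7] 'b' = {T0}  orig:{}
  T[8,8] 'a' = {T1}  orig:{}
  T[9,9] 'b' = {T0}  orig:{}
  T[0,1] 'ab' = {S}
  T[1,2] 'bb' = ∅
  T[2,3] 'ba' = {A}
  T[3,4] 'ab' = {S}
  T[4,5] 'bb' = ∅
  T[5,6] 'ba' = {A}
  T[6,7] 'ab' = {S}
  T[7,8] 'ba' = {A}
  T[8,9] 'ab' = {S}
  T[0,2] 'abb' = ∅
  T[1,3] 'bba' = ∅
  T[2,4] 'bab' = {A}
  T[3,5] 'abb' = ∅
  T[4,6] 'bba' = ∅
  T[5,7] 'bab' = {A}
  T[6,8] 'aba' = ∅
  T[7,9] 'bab' = {A}
  T[0,3] 'abba' = {S}
  T[1,4] 'bbab' = ∅
  T[2,5] 'babb' = ∅
  T[3,6] 'abba' = {S}
  T[4,7] 'bbab' = ∅
  T[5,8] 'baba' = ∅
  T[6,9] 'abab' = ∅
  T[0,4] 'abbab' = {S}
  T[1,5] 'bbabb' = ∅
  T[2,6] 'babba' = {A}
  T[3,7] 'abbab' = {S}
  T[4,8] 'bbaba' = ∅
  T[5,9] 'babab' = ∅
  T[0,5] 'abbabb' = ∅
  T[1,6] 'bbabba' = ∅
  T[2,7] 'babbab' = {A}
  T[3,8] 'abbaba' = {S}
  T[4,9] 'bbabab' = ∅
  T[0,6] 'abbabba' = {S}
  T[1,7] 'bbabbab' = ∅
  T[2,8] 'babbaba' = {A}
  T[3,9] 'abbabab' = {S}
  T[0,7] 'abbabbab' = {S}
  T[1,8] 'bbabbaba' = ∅
  T[2,9] 'babbabab' = {A}
  T[0,8] 'abbabbaba' = {S}
  T[1,9] 'bbabbabab' = ∅
  T[0,9] 'abbabbabab' = {S}

S ∈ T[0,9] ⇒ YES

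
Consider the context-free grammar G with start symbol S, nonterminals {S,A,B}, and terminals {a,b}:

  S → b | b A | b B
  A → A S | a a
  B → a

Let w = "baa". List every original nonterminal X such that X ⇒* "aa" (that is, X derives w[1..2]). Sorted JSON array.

Convert to CNF:
  S -> T1 A | T1 B | b
  A -> A S | T0 T0
  B -> a
  T0 -> a
  T1 -> b

Fill CYK table bottom-up, restricted to cells inside w[1..2]:
  cell(1,1) a: {B,T0}  orig:{B}
  cell(2,2) a: {B,T0}  orig:{B}
  cell(1,2) aa: {A}

Original NTs in T[1,2] deriving "aa": ["A"]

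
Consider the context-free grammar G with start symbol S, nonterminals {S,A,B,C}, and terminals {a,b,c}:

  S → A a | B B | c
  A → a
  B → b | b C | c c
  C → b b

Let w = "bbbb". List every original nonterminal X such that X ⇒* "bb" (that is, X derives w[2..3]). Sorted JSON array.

Convert to CNF:
  S -> A T2 | B B | c
  A -> a
  B -> T0 C | T1 T1 | b
  C -> T0 T0
  T0 -> b
  T1 -> c
  T2 -> a

CYK table (by increasing span) — only the sub-triangle for w[2..3]:
  [2..2]={B,T0}  "b"  orig:{B}
  [3..3]={B,T0}  "b"  orig:{B}
  [2..3]={C,S}  "bb"

Original NTs in T[2,3] deriving "bb": ["C", "S"]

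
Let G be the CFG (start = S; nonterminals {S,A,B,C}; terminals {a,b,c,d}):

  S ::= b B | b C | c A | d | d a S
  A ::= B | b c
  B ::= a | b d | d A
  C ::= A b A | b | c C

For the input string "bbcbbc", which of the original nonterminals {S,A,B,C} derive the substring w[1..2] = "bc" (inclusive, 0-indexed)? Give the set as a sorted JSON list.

Convert to CNF:
  S -> T0 B | T0 C | T1 A | T2 X5 | d
  A -> T0 T1 | T0 T2 | T2 A | a
  B -> T0 T2 | T2 A | a
  C -> A X4 | T1 C | b
  T0 -> b
  T1 -> c
  T2 -> d
  T3 -> a
  X4 -> T0 A
  X5 -> T3 S

CYK table (by increasing span) (cells [i..j] with 1 ≤ i ≤ j ≤ 2 only):
  cell(1,1) b: {C,T0}  orig:{C}
  cell(2,2) c: {T1}  orig:{}
  cell(1,2) bc: {A}

Original NTs in T[1,2] deriving "bc": ["A"]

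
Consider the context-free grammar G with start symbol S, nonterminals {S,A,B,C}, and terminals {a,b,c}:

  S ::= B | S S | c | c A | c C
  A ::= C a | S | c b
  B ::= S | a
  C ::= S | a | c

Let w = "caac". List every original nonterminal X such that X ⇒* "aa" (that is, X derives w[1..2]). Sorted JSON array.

CNF form of G:
  S -> S S | T1 A | T1 C | a | c
  A -> C T0 | S S | T1 A | T1 C | T1 T2 | a | c
  B -> S S | T1 A | T1 C | a | c
  C -> S S | T1 A | T1 C | a | c
  T0 -> a
  T1 -> c
  T2 -> b

CYK fill, restricted to cells inside w[1..2]:
  T[1,1] 'a' = {A,B,C,S,T0}  orig:{A,B,C,S}
  T[2,2] 'a' = {A,B,C,S,T0}  orig:{A,B,C,S}
  T[1,2] 'aa' = {A,B,C,S}

Original NTs in T[1,2] deriving "aa": ["A", "B", "C", "S"]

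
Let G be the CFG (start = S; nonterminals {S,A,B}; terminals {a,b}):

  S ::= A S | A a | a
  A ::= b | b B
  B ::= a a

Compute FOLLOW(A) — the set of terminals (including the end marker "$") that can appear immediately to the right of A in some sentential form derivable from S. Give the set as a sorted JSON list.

FIRST sets, iterate to fixpoint:
round 1:
  A via A→b: +{b}
  B via B→a a: +{a}
  S via S→A S: +{b}
  S via S→a: +{a}
  S: {a,b}  A: {b}  B: {a}
round 2: done
  S: {a,b}  A: {b}  B: {a}

FOLLOW sets:
seed FOLLOW(S) with $
[1]
  S→A S: FOLLOW(A) ⊇ FIRST(S) = {a,b}; new: +{a,b}
  FOLLOW(S)={$}  FOLLOW(A)={a,b}  FOLLOW(B)={}
[2]
  A→b B: FOLLOW(B) ⊇ FOLLOW(A) ⊇ {a,b}; new: +{a,b}
  FOLLOW(S)={$}  FOLLOW(A)={a,b}  FOLLOW(B)={a,b}
[3] done
  FOLLOW(S)={$}  FOLLOW(A)={a,b}  FOLLOW(B)={a,b}

FOLLOW(A) = ["a", "b"]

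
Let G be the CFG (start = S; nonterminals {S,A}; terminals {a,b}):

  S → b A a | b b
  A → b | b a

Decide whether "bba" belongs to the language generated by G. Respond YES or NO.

Convert to CNF:
  S -> T0 T0 | T0 X2
  A -> T0 T1 | b
  T0 -> b
  T1 -> a
  X2 -> A T1

Fill CYK table bottom-up:
  cell(0,0) b: {A,T0}  orig:{A}
  cell(1,1) b: {A,T0}  orig:{A}
  cell(2,2) a: {T1}  orig:{}
  cell(0,1) bb: {S}
  cell(1,2) ba: {A,X2}  orig:{A}
  cell(0,2) bba: {S}

S ∈ T[0,2] ⇒ YES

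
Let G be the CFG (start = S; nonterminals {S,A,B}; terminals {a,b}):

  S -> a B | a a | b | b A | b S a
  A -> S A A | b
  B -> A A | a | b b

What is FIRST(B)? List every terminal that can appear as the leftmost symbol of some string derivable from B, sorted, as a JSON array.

FIRST iteration:
[1]
  A via A→b: +{b}
  B via B→A A: +{b}
  B via B→a: +{a}
  S via S→a B: +{a}
  S via S→b: +{b}
  S: {a,b}  A: {b}  B: {a,b}
[2]
  A via A→S A A: +{a}
  S: {a,b}  A: {a,b}  B: {a,b}
[3] (stable)
  S: {a,b}  A: {a,b}  B: {a,b}

FIRST(B) = ["a", "b"]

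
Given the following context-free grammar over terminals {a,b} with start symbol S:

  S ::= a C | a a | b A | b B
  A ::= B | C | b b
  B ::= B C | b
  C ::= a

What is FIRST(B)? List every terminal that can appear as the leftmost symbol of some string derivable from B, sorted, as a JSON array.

FIRST sets, iterate to fixpoint:
iter 1:
  A via A→b b: +{b}
  B via B→b: +{b}
  C via C→a: +{a}
  S via S→a C: +{a}
  S via S→b A: +{b}
  FIRST[S]={a,b}  FIRST[A]={b}  FIRST[B]={b}  FIRST[C]={a}
iter 2:
  A via A→C: +{a}
  FIRST[S]={a,b}  FIRST[A]={a,b}  FIRST[B]={b}  FIRST[C]={a}
iter 3: (stable)
  FIRST[S]={a,b}  FIRST[A]={a,b}  FIRST[B]={b}  FIRST[C]={a}

FIRST(B) = ["b"]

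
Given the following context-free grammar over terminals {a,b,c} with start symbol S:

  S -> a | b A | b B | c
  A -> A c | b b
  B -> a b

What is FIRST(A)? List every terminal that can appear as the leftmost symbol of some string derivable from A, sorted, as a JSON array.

FIRST sets, iterate to fixpoint:
[1]
  A via A→b b: +{b}
  B via B→a b: +{a}
  S via S→a: +{a}
  S via S→b A: +{b}
  S via S→c: +{c}
  FIRST[S]={a,b,c}  FIRST[A]={b}  FIRST[B]={a}
[2] (stable)
  FIRST[S]={a,b,c}  FIRST[A]={b}  FIRST[B]={a}

FIRST(A) = ["b"]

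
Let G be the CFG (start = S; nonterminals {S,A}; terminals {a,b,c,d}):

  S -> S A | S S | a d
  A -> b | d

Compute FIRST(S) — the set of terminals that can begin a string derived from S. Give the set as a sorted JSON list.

FIRST iteration:
round 1:
  A via A→b: +{b}
  A via A→d: +{d}
  S via S→a d: +{a}
  FIRST(S)={a}  FIRST(A)={b,d}
round 2: done
  FIRST(S)={a}  FIRST(A)={b,d}

FIRST(S) = ["a"]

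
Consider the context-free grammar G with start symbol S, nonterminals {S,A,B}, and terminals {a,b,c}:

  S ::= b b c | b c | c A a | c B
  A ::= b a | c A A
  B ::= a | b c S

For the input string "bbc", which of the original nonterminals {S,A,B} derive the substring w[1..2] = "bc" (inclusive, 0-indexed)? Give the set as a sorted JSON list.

Convert to CNF:
  S -> T0 T2 | T0 X5 | T2 B | T2 X6
  A -> T0 T1 | T2 X3
  B -> T0 X4 | a
  T0 -> b
  T1 -> a
  T2 -> c
  X3 -> A A
  X4 -> T2 S
  X5 -> T0 T2
  X6 -> A T1

CYK table (by increasing span), restricted to cells inside w[1..2]:
  [1..1]={T0}  "b"  orig:{}
  [2..2]={T2}  "c"  orig:{}
  [1..2]={S,X5}  "bc"  orig:{S}

Original NTs in T[1,2] deriving "bc": ["S"]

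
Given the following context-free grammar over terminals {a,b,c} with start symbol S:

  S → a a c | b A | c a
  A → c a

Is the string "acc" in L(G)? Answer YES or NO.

Convert to CNF:
  S -> T0 T1 | T1 X3 | T2 A
  A -> T0 T1
  T0 -> c
  T1 -> a
  T2 -> b
  X3 -> T1 T0

Fill CYK table bottom-up:
  T[0,0] 'a' = {T1}  orig:{}
  T[1,1] 'c' = {T0}  orig:{}
  T[2,2] 'c' = {T0}  orig:{}
  T[0,1] 'ac' = {X3}  orig:{}
  T[1,2] 'cc' = ∅
  T[0,2] 'acc' = ∅

S ∉ T[0,2] ⇒ NO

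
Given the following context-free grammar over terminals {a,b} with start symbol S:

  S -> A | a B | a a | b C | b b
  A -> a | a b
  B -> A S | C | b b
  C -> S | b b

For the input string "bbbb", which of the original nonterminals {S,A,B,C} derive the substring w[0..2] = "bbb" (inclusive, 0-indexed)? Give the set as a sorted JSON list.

CNF form of G:
  S -> T0 B | T0 T0 | T0 T1 | T1 C | T1 T1 | a
  A -> T0 T1 | a
  B -> A S | T0 B | T0 T0 | T0 T1 | T1 C | T1 T1 | a
  C -> T0 B | T0 T0 | T0 T1 | T1 C | T1 T1 | a
  T0 -> a
  T1 -> b

CYK table (by increasing span) — only the sub-triangle for w[0..2]:
  T[0,0] 'b' = {T1}  orig:{}
  T[1,1] 'b' = {T1}  orig:{}
  T[2,2] 'b' = {T1}  orig:{}
  T[0,1] 'bb' = {B,C,S}
  T[1,2] 'bb' = {B,C,S}
  T[0,2] 'bbb' = {B,C,S}

Original NTs in T[0,2] deriving "bbb": ["B", "C", "S"]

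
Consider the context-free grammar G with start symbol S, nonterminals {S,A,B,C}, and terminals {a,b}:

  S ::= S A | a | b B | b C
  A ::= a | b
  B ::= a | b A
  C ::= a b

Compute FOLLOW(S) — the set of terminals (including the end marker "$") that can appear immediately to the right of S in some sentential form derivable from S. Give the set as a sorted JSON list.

FIRST iteration:
round 1:
  A via A→a: +{a}
  A via A→b: +{b}
  B via B→a: +{a}
  B via B→b A: +{b}
  C via C→a b: +{a}
  S via S→a: +{a}
  S via S→b B: +{b}
  FIRST(S)={a,b}  FIRST(A)={a,b}  FIRST(B)={a,b}  FIRST(C)={a}
round 2: (stable)
  FIRST(S)={a,b}  FIRST(A)={a,b}  FIRST(B)={a,b}  FIRST(C)={a}

FOLLOW sets:
initialize: $ ∈ FOLLOW(S)
pass 1:
  S→S A: FOLLOW(S) ⊇ FIRST(A) = {a,b}; new: +{a,b}
  S→S A: FOLLOW(A) ⊇ FOLLOW(S) ⊇ {$,a,b}; new: +{$,a,b}
  S→b B: FOLLOW(B) ⊇ FOLLOW(S) ⊇ {$,a,b}; new: +{$,a,b}
  S→b C: FOLLOW(C) ⊇ FOLLOW(S) ⊇ {$,a,b}; new: +{$,a,b}
  FOLLOW[S]={$,a,b}  FOLLOW[A]={$,a,b}  FOLLOW[B]={$,a,b}  FOLLOW[C]={$,a,b}
pass 2: — fixpoint
  FOLLOW[S]={$,a,b}  FOLLOW[A]={$,a,b}  FOLLOW[B]={$,a,b}  FOLLOW[C]={$,a,b}

FOLLOW(S) = ["$", "a", "b"]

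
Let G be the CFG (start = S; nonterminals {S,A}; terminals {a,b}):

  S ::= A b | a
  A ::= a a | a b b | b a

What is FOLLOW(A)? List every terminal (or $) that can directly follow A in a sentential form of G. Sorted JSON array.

Compute FIRST by fixpoint:
[1]
  A via A→a a: +{a}
  A via A→b a: +{b}
  S via S→A b: +{a,b}
  FIRST(S)={a,b}  FIRST(A)={a,b}
[2] done
  FIRST(S)={a,b}  FIRST(A)={a,b}

Compute FOLLOW by fixpoint:
initialize: $ ∈ FOLLOW(S)
pass 1:
  S→A b: FOLLOW(A) ⊇ FIRST(b) = {b}; new: +{b}
  FOLLOW[S]={$}  FOLLOW[A]={b}
pass 2: done
  FOLLOW[S]={$}  FOLLOW[A]={b}

FOLLOW(A) = ["b"]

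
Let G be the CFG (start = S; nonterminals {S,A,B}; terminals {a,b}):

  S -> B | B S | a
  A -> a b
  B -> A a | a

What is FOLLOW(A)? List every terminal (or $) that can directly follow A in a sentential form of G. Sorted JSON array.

FIRST sets, iterate to fixpoint:
iter 1:
  A via A→a b: +{a}
  B via B→A a: +{a}
  S via S→B: +{a}
  S: {a}  A: {a}  B: {a}
iter 2: — fixpoint
  S: {a}  A: {a}  B: {a}

FOLLOW sets:
seed FOLLOW(S) with $
round 1:
  B→A a: FOLLOW(A) ⊇ FIRST(a) = {a}; new: +{a}
  S→B: FOLLOW(B) ⊇ FOLLOW(S) ⊇ {$}; new: +{$}
  S→B S: FOLLOW(B) ⊇ FIRST(S) = {a}; new: +{a}
  FOLLOW(S)={$}  FOLLOW(A)={a}  FOLLOW(B)={$,a}
round 2: (no change)
  FOLLOW(S)={$}  FOLLOW(A)={a}  FOLLOW(B)={$,a}

FOLLOW(A) = ["a"]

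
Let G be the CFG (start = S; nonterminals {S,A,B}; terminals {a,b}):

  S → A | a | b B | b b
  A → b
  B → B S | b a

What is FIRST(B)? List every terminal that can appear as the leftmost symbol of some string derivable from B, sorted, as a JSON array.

FIRST sets, iterate to fixpoint:
round 1:
  A via A→b: +{b}
  B via B→b a: +{b}
  S via S→A: +{b}
  S via S→a: +{a}
  FIRST(S)={a,b}  FIRST(A)={b}  FIRST(B)={b}
round 2: — fixpoint
  FIRST(S)={a,b}  FIRST(A)={b}  FIRST(B)={b}

FIRST(B) = ["b"]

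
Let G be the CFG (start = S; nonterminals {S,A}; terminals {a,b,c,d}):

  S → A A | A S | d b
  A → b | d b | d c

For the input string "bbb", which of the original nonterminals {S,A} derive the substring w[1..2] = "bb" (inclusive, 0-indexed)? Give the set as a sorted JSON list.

Convert to CNF:
  S -> A A | A S | T0 T1
  A -> T0 T1 | T0 T2 | b
  T0 -> d
  T1 -> b
  T2 -> c

CYK fill — only the sub-triangle for w[1..2]:
  [1..1]={A,T1}  "b"  orig:{A}
  [2..2]={A,T1}  "b"  orig:{A}
  [1..2]={S}  "bb"

Original NTs in T[1,2] deriving "bb": ["S"]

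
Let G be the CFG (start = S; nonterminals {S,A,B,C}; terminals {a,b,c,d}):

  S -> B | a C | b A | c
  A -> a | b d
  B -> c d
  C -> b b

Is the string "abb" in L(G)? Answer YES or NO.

CNF form of G:
  S -> T0 A | T2 T1 | T3 C | c
  A -> T0 T1 | a
  B -> T2 T1
  C -> T0 T0
  T0 -> b
  T1 -> d
  T2 -> c
  T3 -> a

CYK fill:
  cell(0,0) a: {A,T3}  orig:{A}
  cell(1,1) b: {T0}  orig:{}
  cell(2,2) b: {T0}  orig:{}
  cell(0,1) ab: ∅
  cell(1,2) bb: {C}
  cell(0,2) abb: {S}

S ∈ T[0,2] ⇒ YES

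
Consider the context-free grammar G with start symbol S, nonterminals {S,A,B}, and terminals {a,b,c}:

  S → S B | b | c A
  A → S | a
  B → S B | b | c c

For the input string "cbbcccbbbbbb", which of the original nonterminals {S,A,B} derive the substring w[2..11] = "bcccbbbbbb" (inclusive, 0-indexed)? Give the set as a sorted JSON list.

CNF form of G:
  S -> S B | T0 A | b
  A -> S B | T0 A | a | b
  B -> S B | T0 T0 | b
  T0 -> c

CYK fill — only the sub-triangle for w[2..11]:
  T[2,2] 'b' = {A,B,S}
  T[3,3] 'c' = {T0}  orig:{}
  T[4,4] 'c' = {T0}  orig:{}
  T[5,5] 'c' = {T0}  orig:{}
  T[6,6] 'b' = {A,B,S}
  T[7,7] 'b' = {A,B,S}
  T[8,8] 'b' = {A,B,S}
  T[9,9] 'b' = {A,B,S}
  T[10,10] 'b' = {A,B,S}
  T[11,11] 'b' = {A,B,S}
  T[2,3] 'bc' = ∅
  T[3,4] 'cc' = {B}
  T[4,5] 'cc' = {B}
  T[5,6] 'cb' = {A,S}
  T[6,7] 'bb' = {A,B,S}
  T[7,8] 'bb' = {A,B,S}
  T[8,9] 'bb' = {A,B,S}
  T[9,10] 'bb' = {A,B,S}
  T[10,11] 'bb' = {A,B,S}
  T[2,4] 'bcc' = {A,B,S}
  T[3,5] 'ccc' = ∅
  T[4,6] 'ccb' = {A,S}
  T[5,7] 'cbb' = {A,B,S}
  T[6,8] 'bbb' = {A,B,S}
  T[7,9] 'bbb' = {A,B,S}
  T[8,10] 'bbb' = {A,B,S}
  T[9,11] 'bbb' = {A,B,S}
  T[2,5] 'bccc' = ∅
  T[3,6] 'cccb' = {A,S}
  T[4,7] 'ccbb' = {A,B,S}
  T[5,8] 'cbbb' = {A,B,S}
  T[6,9] 'bbbb' = {A,B,S}
  T[7,10] 'bbbb' = {A,B,S}
  T[8,11] 'bbbb' = {A,B,S}
  T[2,6] 'bcccb' = ∅
  T[3,7] 'cccbb' = {A,B,S}
  T[4,8] 'ccbbb' = {A,B,S}
  T[5,9] 'cbbbb' = {A,B,S}
  T[6,10] 'bbbbb' = {A,B,S}
  T[7,11] 'bbbbb' = {A,B,S}
  T[2,7] 'bcccbb' = {A,B,S}
  T[3,8] 'cccbbb' = {A,B,S}
  T[4,9] 'ccbbbb' = {A,B,S}
  T[5,10] 'cbbbbb' = {A,B,S}
  T[6,11] 'bbbbbb' = {A,B,S}
  T[2,8] 'bcccbbb' = {A,B,S}
  T[3,9] 'cccbbbb' = {A,B,S}
  T[4,10] 'ccbbbbb' = {A,B,S}
  T[5,11] 'cbbbbbb' = {A,B,S}
  T[2,9] 'bcccbbbb' = {A,B,S}
  T[3,10] 'cccbbbbb' = {A,B,S}
  T[4,11] 'ccbbbbbb' = {A,B,S}
  T[2,10] 'bcccbbbbb' = {A,B,S}
  T[3,11] 'cccbbbbbb' = {A,B,S}
  T[2,11] 'bcccbbbbbb' = {A,B,S}

Original NTs in T[2,11] deriving "bcccbbbbbb": ["A", "B", "S"]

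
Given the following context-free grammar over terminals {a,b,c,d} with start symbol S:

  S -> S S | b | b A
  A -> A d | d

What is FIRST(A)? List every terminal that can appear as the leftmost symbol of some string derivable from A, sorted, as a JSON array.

FIRST sets, iterate to fixpoint:
iter 1:
  A via A→d: +{d}
  S via S→b: +{b}
  FIRST[S]={b}  FIRST[A]={d}
iter 2: — fixpoint
  FIRST[S]={b}  FIRST[A]={d}

FIRST(A) = ["d"]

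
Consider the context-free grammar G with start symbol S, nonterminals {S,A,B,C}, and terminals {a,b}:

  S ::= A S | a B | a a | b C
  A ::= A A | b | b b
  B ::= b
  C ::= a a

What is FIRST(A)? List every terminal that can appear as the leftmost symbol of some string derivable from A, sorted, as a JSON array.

FIRST sets, iterate to fixpoint:
[1]
  A via A→b: +{b}
  B via B→b: +{b}
  C via C→a a: +{a}
  S via S→A S: +{b}
  S via S→a B: +{a}
  S: {a,b}  A: {b}  B: {b}  C: {a}
[2] (no change)
  S: {a,b}  A: {b}  B: {b}  C: {a}

FIRST(A) = ["b"]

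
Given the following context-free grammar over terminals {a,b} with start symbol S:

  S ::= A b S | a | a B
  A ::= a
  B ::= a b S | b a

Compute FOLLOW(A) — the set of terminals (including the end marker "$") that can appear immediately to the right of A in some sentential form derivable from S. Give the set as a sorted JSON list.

FIRST sets, iterate to fixpoint:
pass 1:
  A via A→a: +{a}
  B via B→a b S: +{a}
  B via B→b a: +{b}
  S via S→A b S: +{a}
  FIRST(S)={a}  FIRST(A)={a}  FIRST(B)={a,b}
pass 2: — fixpoint
  FIRST(S)={a}  FIRST(A)={a}  FIRST(B)={a,b}

FOLLOW iteration:
initialize: $ ∈ FOLLOW(S)
[1]
  S→A b S: FOLLOW(A) ⊇ FIRST(b) = {b}; new: +{b}
  S→a B: FOLLOW(B) ⊇ FOLLOW(S) ⊇ {$}; new: +{$}
  FOLLOW[S]={$}  FOLLOW[A]={b}  FOLLOW[B]={$}
[2] done
  FOLLOW[S]={$}  FOLLOW[A]={b}  FOLLOW[B]={$}

FOLLOW(A) = ["b"]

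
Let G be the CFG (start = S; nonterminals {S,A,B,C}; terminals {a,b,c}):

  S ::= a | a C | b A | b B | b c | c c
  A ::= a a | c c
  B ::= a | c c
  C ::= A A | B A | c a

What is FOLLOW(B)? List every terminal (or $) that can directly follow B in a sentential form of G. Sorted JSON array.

Compute FIRST by fixpoint:
pass 1:
  A via A→a a: +{a}
  A via A→c c: +{c}
  B via B→a: +{a}
  B via B→c c: +{c}
  C via C→A A: +{a,c}
  S via S→a: +{a}
  S via S→b A: +{b}
  S via S→c c: +{c}
  FIRST(S)={a,b,c}  FIRST(A)={a,c}  FIRST(B)={a,c}  FIRST(C)={a,c}
pass 2: (stable)
  FIRST(S)={a,b,c}  FIRST(A)={a,c}  FIRST(B)={a,c}  FIRST(C)={a,c}

Compute FOLLOW by fixpoint:
initialize: $ ∈ FOLLOW(S)
round 1:
  C→A A: FOLLOW(A) ⊇ FIRST(A) = {a,c}; new: +{a,c}
  C→B A: FOLLOW(B) ⊇ FIRST(A) = {a,c}; new: +{a,c}
  S→a C: FOLLOW(C) ⊇ FOLLOW(S) ⊇ {$}; new: +{$}
  S→b A: FOLLOW(A) ⊇ FOLLOW(S) ⊇ {$}; new: +{$}
  S→b B: FOLLOW(B) ⊇ FOLLOW(S) ⊇ {$}; new: +{$}
  FOLLOW(S)={$}  FOLLOW(A)={$,a,c}  FOLLOW(B)={$,a,c}  FOLLOW(C)={$}
round 2: — fixpoint
  FOLLOW(S)={$}  FOLLOW(A)={$,a,c}  FOLLOW(B)={$,a,c}  FOLLOW(C)={$}

FOLLOW(B) = ["$", "a", "c"]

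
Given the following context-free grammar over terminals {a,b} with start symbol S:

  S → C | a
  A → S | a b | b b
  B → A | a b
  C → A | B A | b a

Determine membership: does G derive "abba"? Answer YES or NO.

CNF form of G:
  S -> B A | T0 T1 | T1 T0 | T1 T1 | a
  A -> B A | T0 T1 | T1 T0 | T1 T1 | a
  B -> B A | T0 T1 | T1 T0 | T1 T1 | a
  C -> B A | T0 T1 | T1 T0 | T1 T1 | a
  T0 -> a
  T1 -> b

CYK table (by increasing span):
  T[0,0] 'a' = {A,B,C,S,T0}  orig:{A,B,C,S}
  T[1,1] 'b' = {T1}  orig:{}
  T[2,2] 'b' = {T1}  orig:{}
  T[3,3] 'a' = {A,B,C,S,T0}  orig:{A,B,C,S}
  T[0,1] 'ab' = {A,B,C,S}
  T[1,2] 'bb' = {A,B,C,S}
  T[2,3] 'ba' = {A,B,C,S}
  T[0,2] 'abb' = {A,B,C,S}
  T[1,3] 'bba' = {A,B,C,S}
  T[0,3] 'abba' = {A,B,C,S}

S ∈ T[0,3] ⇒ YES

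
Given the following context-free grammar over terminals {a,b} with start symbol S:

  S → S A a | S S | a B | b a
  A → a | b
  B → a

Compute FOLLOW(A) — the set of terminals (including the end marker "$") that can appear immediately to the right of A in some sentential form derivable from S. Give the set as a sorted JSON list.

FIRST sets, iterate to fixpoint:
iter 1:
  A via A→a: +{a}
  A via A→b: +{b}
  B via B→a: +{a}
  S via S→a B: +{a}
  S via S→b a: +{b}
  FIRST[S]={a,b}  FIRST[A]={a,b}  FIRST[B]={a}
iter 2: done
  FIRST[S]={a,b}  FIRST[A]={a,b}  FIRST[B]={a}

Compute FOLLOW by fixpoint:
FOLLOW(S) := {$}
round 1:
  S→S A a: FOLLOW(S) ⊇ FIRST(A) = {a,b}; new: +{a,b}
  S→S A a: FOLLOW(A) ⊇ FIRST(a) = {a}; new: +{a}
  S→a B: FOLLOW(B) ⊇ FOLLOW(S) ⊇ {$,a,b}; new: +{$,a,b}
  FOLLOW[S]={$,a,b}  FOLLOW[A]={a}  FOLLOW[B]={$,a,b}
round 2: — fixpoint
  FOLLOW[S]={$,a,b}  FOLLOW[A]={a}  FOLLOW[B]={$,a,b}

FOLLOW(A) = ["a"]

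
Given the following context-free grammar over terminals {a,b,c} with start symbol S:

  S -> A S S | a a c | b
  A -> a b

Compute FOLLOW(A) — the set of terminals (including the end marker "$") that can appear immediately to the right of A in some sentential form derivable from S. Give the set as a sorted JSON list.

FIRST iteration:
iter 1:
  A via A→a b: +{a}
  S via S→A S S: +{a}
  S via S→b: +{b}
  FIRST[S]={a,b}  FIRST[A]={a}
iter 2: (no change)
  FIRST[S]={a,b}  FIRST[A]={a}

FOLLOW sets:
FOLLOW(S) := {$}
iter 1:
  S→A S S: FOLLOW(A) ⊇ FIRST(S) = {a,b}; new: +{a,b}
  S→A S S: FOLLOW(S) ⊇ FIRST(S) = {a,b}; new: +{a,b}
  FOLLOW[S]={$,a,b}  FOLLOW[A]={a,b}
iter 2: (no change)
  FOLLOW[S]={$,a,b}  FOLLOW[A]={a,b}

FOLLOW(A) = ["a", "b"]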